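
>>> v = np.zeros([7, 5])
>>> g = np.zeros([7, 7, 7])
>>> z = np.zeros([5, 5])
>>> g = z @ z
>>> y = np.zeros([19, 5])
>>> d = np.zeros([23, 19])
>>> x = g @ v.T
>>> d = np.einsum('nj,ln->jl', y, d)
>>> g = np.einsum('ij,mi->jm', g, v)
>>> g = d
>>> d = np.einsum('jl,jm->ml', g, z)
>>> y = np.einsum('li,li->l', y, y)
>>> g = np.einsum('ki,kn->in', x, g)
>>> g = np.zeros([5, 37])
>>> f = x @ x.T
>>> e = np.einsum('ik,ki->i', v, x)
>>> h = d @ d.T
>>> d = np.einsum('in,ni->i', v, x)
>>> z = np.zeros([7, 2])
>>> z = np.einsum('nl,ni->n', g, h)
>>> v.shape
(7, 5)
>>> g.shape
(5, 37)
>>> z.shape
(5,)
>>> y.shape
(19,)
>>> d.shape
(7,)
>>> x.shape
(5, 7)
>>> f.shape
(5, 5)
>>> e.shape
(7,)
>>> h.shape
(5, 5)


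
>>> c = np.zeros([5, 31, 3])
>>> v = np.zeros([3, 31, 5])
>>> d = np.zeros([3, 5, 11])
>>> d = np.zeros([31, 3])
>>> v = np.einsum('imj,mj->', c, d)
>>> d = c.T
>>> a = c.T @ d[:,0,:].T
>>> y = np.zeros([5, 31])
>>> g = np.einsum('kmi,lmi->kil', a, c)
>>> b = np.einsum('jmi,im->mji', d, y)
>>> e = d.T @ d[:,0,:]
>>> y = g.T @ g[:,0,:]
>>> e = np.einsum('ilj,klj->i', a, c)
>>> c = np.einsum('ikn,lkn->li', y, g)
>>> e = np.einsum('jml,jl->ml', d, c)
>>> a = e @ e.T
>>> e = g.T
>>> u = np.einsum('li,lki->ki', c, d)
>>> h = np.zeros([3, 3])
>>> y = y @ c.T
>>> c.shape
(3, 5)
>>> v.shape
()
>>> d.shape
(3, 31, 5)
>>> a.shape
(31, 31)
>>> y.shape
(5, 3, 3)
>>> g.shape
(3, 3, 5)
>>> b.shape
(31, 3, 5)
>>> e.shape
(5, 3, 3)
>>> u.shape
(31, 5)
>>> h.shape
(3, 3)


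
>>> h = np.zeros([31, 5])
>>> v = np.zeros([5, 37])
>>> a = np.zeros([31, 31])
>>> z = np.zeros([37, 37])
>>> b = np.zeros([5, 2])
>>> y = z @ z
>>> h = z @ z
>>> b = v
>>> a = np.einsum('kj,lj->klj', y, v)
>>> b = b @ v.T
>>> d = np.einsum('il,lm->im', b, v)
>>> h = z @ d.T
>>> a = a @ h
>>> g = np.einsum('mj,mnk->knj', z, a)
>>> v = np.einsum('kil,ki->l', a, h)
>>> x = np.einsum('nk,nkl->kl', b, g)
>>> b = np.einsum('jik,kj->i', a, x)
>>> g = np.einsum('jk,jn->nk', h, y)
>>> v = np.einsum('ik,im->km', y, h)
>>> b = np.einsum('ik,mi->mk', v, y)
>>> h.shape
(37, 5)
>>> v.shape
(37, 5)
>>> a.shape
(37, 5, 5)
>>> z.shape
(37, 37)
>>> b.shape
(37, 5)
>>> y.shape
(37, 37)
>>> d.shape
(5, 37)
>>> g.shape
(37, 5)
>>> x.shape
(5, 37)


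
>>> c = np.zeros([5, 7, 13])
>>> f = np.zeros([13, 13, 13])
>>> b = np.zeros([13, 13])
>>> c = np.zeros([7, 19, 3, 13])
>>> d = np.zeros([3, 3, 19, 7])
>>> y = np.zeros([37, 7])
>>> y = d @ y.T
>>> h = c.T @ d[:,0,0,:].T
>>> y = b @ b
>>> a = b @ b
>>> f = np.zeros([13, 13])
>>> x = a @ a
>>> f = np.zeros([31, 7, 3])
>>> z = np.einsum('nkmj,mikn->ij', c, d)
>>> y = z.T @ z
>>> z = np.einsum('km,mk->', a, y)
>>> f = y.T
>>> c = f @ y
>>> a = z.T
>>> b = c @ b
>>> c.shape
(13, 13)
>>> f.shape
(13, 13)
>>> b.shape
(13, 13)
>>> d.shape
(3, 3, 19, 7)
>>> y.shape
(13, 13)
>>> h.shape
(13, 3, 19, 3)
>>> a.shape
()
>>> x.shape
(13, 13)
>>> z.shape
()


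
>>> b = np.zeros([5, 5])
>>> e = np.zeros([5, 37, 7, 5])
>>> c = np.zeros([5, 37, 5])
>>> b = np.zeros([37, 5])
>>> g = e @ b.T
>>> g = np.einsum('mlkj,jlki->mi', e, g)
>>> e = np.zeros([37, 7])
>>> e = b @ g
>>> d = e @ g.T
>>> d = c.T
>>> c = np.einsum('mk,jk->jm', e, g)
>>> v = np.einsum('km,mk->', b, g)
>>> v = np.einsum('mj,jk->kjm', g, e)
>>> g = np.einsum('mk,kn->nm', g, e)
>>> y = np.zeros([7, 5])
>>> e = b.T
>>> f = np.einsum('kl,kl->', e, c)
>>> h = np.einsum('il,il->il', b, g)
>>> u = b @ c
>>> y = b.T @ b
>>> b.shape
(37, 5)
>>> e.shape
(5, 37)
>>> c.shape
(5, 37)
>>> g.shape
(37, 5)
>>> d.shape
(5, 37, 5)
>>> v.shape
(37, 37, 5)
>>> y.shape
(5, 5)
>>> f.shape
()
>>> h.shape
(37, 5)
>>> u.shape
(37, 37)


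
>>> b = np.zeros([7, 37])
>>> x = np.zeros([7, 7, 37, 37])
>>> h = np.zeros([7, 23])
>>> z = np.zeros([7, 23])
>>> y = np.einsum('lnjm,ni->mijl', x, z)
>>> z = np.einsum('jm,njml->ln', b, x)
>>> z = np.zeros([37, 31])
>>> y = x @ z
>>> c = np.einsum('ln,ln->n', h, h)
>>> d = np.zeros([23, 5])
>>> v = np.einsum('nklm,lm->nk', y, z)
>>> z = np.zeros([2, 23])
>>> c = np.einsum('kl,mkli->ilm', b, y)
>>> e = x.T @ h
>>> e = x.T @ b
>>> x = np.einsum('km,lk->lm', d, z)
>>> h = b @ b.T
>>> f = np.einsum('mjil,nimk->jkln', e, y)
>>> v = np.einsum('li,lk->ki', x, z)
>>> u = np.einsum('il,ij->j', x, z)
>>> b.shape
(7, 37)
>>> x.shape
(2, 5)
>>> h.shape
(7, 7)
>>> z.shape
(2, 23)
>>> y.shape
(7, 7, 37, 31)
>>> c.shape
(31, 37, 7)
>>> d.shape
(23, 5)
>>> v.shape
(23, 5)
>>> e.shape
(37, 37, 7, 37)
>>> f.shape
(37, 31, 37, 7)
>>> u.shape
(23,)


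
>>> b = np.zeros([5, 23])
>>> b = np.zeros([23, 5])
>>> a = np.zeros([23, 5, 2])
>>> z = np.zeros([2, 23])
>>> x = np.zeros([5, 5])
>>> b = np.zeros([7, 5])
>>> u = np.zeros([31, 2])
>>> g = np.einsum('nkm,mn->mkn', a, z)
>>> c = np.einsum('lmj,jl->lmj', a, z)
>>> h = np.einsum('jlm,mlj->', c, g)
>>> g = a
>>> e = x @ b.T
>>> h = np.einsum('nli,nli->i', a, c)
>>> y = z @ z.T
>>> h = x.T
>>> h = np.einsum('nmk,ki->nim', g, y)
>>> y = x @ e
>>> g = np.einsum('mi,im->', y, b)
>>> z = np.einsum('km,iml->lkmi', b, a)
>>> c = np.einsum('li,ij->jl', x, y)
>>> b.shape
(7, 5)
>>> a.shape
(23, 5, 2)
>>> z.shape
(2, 7, 5, 23)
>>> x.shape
(5, 5)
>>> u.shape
(31, 2)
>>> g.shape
()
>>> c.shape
(7, 5)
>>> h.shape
(23, 2, 5)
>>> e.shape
(5, 7)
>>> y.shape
(5, 7)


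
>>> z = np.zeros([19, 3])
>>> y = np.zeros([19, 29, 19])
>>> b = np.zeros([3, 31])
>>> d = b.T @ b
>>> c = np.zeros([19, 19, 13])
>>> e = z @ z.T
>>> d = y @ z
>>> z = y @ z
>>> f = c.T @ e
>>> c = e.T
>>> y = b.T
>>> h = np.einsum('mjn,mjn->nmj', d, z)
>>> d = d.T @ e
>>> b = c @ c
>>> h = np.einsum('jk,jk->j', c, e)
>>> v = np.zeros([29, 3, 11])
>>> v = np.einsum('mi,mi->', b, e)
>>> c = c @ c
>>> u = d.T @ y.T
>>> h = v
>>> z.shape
(19, 29, 3)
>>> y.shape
(31, 3)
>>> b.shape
(19, 19)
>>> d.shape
(3, 29, 19)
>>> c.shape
(19, 19)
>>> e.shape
(19, 19)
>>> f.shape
(13, 19, 19)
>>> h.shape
()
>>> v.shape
()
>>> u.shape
(19, 29, 31)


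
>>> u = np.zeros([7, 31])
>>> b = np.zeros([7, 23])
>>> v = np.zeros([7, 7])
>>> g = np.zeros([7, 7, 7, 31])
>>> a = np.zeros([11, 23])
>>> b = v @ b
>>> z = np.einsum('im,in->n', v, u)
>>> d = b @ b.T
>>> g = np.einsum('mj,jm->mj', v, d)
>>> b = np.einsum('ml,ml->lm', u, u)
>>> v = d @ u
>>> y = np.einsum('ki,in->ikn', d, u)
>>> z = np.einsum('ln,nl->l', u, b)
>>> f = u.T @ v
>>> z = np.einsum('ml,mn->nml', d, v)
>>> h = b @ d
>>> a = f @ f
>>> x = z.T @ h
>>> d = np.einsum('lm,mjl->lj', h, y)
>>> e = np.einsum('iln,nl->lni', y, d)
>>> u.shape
(7, 31)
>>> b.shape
(31, 7)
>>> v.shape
(7, 31)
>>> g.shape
(7, 7)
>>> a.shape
(31, 31)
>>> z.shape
(31, 7, 7)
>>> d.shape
(31, 7)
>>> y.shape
(7, 7, 31)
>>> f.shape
(31, 31)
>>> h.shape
(31, 7)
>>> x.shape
(7, 7, 7)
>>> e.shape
(7, 31, 7)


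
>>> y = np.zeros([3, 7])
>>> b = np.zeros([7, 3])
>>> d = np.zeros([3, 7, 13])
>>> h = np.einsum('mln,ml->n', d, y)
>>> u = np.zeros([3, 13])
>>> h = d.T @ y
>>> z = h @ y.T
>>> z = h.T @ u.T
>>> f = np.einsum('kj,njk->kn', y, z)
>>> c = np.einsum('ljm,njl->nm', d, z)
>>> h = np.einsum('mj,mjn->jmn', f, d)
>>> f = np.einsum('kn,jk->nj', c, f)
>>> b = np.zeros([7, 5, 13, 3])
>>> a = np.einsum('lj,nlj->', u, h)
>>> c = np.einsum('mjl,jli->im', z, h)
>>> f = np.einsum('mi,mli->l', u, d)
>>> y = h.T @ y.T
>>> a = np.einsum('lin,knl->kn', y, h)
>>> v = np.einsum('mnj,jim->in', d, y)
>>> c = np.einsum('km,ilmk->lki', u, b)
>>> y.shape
(13, 3, 3)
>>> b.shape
(7, 5, 13, 3)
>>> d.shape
(3, 7, 13)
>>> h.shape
(7, 3, 13)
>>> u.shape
(3, 13)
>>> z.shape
(7, 7, 3)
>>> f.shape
(7,)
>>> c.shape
(5, 3, 7)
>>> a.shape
(7, 3)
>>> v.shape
(3, 7)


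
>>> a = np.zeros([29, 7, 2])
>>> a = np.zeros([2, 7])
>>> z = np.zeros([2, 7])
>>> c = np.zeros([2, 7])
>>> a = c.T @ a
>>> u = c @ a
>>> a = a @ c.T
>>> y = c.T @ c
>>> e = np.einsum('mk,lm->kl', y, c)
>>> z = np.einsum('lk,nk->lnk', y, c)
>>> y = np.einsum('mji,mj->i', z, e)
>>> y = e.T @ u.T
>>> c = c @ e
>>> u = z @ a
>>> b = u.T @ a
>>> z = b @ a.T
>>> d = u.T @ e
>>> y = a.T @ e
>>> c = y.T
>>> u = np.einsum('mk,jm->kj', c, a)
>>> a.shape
(7, 2)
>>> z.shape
(2, 2, 7)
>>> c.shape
(2, 2)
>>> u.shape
(2, 7)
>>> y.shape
(2, 2)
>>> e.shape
(7, 2)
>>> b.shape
(2, 2, 2)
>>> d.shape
(2, 2, 2)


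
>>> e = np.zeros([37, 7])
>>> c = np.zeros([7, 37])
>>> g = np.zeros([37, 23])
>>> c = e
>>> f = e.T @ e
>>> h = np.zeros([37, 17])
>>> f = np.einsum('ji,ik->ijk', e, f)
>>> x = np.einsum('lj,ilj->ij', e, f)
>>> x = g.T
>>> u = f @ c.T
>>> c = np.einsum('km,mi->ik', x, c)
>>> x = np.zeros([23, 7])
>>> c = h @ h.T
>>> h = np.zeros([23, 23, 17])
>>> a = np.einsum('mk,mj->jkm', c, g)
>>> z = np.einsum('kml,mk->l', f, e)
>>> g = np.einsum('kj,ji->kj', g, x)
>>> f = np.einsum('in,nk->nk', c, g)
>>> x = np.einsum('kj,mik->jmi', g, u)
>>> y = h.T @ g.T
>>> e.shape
(37, 7)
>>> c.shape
(37, 37)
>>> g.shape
(37, 23)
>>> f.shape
(37, 23)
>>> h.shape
(23, 23, 17)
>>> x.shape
(23, 7, 37)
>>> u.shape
(7, 37, 37)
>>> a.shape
(23, 37, 37)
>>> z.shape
(7,)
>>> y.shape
(17, 23, 37)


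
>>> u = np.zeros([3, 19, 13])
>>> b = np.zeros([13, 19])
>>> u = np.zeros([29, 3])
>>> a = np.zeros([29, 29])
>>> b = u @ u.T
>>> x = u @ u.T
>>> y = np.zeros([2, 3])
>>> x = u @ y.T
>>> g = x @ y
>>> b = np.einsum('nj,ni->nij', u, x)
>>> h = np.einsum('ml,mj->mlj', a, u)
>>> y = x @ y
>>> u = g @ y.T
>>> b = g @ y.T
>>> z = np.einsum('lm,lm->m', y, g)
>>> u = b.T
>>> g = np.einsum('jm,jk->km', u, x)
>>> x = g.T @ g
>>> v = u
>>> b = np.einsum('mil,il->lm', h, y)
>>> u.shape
(29, 29)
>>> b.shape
(3, 29)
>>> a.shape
(29, 29)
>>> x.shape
(29, 29)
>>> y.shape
(29, 3)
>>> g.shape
(2, 29)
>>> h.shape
(29, 29, 3)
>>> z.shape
(3,)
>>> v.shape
(29, 29)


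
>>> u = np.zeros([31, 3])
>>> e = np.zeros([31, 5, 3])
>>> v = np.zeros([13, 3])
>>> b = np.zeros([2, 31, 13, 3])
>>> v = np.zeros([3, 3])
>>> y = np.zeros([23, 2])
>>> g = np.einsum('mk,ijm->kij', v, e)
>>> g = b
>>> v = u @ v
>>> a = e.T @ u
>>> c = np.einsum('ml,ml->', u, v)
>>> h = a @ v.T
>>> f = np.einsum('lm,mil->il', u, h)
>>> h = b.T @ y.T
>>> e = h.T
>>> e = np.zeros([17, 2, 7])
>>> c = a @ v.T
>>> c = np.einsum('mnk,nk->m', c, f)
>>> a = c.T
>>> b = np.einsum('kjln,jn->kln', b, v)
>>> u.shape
(31, 3)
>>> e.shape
(17, 2, 7)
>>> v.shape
(31, 3)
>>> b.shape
(2, 13, 3)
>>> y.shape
(23, 2)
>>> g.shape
(2, 31, 13, 3)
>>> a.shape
(3,)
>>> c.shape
(3,)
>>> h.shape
(3, 13, 31, 23)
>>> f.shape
(5, 31)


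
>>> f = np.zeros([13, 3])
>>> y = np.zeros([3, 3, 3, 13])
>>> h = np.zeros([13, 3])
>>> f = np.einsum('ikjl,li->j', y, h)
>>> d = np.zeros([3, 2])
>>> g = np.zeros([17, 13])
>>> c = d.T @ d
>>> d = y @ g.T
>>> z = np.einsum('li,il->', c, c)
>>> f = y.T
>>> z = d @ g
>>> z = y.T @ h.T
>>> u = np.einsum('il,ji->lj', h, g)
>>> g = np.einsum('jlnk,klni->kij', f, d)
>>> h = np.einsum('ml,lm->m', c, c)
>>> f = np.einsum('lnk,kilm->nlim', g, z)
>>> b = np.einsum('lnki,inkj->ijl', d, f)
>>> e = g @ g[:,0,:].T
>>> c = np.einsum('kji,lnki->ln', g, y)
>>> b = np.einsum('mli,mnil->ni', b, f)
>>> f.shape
(17, 3, 3, 13)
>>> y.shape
(3, 3, 3, 13)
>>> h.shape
(2,)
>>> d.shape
(3, 3, 3, 17)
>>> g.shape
(3, 17, 13)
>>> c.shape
(3, 3)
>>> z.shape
(13, 3, 3, 13)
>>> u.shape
(3, 17)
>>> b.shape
(3, 3)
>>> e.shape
(3, 17, 3)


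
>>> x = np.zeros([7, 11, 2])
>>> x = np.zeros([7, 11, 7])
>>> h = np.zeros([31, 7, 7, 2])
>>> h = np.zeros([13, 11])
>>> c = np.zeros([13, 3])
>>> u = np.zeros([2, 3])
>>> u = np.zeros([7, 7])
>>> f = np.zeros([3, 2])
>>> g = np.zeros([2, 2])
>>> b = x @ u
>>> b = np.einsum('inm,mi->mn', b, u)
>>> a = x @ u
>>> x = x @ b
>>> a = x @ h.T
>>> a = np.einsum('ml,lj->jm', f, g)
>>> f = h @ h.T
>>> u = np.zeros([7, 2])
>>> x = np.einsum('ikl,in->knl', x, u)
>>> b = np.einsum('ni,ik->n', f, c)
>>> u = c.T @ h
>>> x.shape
(11, 2, 11)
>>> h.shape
(13, 11)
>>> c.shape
(13, 3)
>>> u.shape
(3, 11)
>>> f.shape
(13, 13)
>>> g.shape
(2, 2)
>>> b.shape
(13,)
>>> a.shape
(2, 3)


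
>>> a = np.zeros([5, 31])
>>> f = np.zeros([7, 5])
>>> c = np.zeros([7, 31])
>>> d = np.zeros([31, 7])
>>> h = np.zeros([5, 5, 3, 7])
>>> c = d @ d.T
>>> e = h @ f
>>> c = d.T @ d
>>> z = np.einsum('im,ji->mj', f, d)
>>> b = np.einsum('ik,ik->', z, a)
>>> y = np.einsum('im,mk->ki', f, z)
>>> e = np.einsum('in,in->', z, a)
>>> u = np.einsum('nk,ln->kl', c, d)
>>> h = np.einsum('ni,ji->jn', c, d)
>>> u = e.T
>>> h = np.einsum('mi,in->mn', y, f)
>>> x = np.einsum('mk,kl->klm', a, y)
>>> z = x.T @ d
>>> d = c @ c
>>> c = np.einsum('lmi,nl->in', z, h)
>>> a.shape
(5, 31)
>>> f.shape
(7, 5)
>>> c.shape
(7, 31)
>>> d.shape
(7, 7)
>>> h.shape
(31, 5)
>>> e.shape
()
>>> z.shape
(5, 7, 7)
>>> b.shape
()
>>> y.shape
(31, 7)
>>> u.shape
()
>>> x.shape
(31, 7, 5)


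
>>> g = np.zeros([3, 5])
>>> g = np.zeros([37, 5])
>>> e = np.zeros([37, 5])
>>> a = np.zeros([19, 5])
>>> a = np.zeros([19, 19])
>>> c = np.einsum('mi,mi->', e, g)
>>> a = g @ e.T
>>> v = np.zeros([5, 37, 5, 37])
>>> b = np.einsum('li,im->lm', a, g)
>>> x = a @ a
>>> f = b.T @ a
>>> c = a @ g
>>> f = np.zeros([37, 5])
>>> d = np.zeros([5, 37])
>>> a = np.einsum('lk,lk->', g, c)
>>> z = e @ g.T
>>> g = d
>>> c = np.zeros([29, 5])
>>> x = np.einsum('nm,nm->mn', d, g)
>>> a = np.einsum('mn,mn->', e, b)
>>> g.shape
(5, 37)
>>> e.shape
(37, 5)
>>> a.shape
()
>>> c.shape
(29, 5)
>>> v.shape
(5, 37, 5, 37)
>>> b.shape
(37, 5)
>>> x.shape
(37, 5)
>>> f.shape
(37, 5)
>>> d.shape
(5, 37)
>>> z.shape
(37, 37)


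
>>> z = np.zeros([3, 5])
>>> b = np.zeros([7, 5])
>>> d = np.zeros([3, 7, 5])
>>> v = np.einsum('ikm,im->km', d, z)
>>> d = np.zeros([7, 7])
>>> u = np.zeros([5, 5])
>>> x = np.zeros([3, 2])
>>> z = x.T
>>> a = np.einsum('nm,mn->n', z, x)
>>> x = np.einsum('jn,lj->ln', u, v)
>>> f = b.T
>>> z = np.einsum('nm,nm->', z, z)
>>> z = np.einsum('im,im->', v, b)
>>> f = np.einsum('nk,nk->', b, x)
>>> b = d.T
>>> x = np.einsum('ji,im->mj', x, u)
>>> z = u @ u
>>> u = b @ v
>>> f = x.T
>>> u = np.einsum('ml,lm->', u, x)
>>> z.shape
(5, 5)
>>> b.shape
(7, 7)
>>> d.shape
(7, 7)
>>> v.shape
(7, 5)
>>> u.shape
()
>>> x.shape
(5, 7)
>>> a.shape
(2,)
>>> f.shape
(7, 5)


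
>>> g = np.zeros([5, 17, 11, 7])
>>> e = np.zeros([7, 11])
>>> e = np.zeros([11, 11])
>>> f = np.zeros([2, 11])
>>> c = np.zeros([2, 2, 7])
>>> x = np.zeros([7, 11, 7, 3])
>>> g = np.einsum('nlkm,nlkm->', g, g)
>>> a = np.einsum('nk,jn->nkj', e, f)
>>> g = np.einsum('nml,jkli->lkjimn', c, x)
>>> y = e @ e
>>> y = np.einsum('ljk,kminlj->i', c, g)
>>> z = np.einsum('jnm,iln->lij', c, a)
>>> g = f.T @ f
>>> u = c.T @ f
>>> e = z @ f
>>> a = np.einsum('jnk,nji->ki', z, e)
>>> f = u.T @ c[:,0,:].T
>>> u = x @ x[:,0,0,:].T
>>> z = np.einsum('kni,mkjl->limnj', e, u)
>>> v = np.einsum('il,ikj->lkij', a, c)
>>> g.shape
(11, 11)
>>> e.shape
(11, 11, 11)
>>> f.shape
(11, 2, 2)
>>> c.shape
(2, 2, 7)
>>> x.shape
(7, 11, 7, 3)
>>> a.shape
(2, 11)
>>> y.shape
(7,)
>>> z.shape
(7, 11, 7, 11, 7)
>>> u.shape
(7, 11, 7, 7)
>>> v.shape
(11, 2, 2, 7)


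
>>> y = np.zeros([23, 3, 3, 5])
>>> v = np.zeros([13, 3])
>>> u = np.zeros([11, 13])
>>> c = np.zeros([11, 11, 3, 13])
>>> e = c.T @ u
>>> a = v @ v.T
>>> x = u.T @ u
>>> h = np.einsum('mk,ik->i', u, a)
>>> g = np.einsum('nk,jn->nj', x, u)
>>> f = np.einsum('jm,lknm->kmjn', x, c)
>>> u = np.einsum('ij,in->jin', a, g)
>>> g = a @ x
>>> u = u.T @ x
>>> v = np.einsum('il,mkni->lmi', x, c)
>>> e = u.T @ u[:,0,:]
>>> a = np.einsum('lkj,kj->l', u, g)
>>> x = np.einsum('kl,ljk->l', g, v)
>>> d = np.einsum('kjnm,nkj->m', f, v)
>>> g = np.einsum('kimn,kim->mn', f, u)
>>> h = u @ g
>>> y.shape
(23, 3, 3, 5)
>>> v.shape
(13, 11, 13)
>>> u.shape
(11, 13, 13)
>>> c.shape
(11, 11, 3, 13)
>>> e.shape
(13, 13, 13)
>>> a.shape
(11,)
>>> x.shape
(13,)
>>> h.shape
(11, 13, 3)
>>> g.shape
(13, 3)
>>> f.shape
(11, 13, 13, 3)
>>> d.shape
(3,)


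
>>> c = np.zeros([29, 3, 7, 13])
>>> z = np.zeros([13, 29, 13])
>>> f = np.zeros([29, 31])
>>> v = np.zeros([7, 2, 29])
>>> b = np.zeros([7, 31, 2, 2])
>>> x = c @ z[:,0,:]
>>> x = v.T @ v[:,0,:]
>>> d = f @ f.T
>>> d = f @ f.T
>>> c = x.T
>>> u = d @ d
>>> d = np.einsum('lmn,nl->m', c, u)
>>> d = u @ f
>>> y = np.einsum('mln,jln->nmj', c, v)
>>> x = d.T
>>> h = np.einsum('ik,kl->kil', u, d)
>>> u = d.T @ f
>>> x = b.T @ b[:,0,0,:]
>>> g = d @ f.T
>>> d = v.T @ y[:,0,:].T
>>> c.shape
(29, 2, 29)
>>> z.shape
(13, 29, 13)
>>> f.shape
(29, 31)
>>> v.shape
(7, 2, 29)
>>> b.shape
(7, 31, 2, 2)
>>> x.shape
(2, 2, 31, 2)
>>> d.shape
(29, 2, 29)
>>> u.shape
(31, 31)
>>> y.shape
(29, 29, 7)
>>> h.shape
(29, 29, 31)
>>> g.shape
(29, 29)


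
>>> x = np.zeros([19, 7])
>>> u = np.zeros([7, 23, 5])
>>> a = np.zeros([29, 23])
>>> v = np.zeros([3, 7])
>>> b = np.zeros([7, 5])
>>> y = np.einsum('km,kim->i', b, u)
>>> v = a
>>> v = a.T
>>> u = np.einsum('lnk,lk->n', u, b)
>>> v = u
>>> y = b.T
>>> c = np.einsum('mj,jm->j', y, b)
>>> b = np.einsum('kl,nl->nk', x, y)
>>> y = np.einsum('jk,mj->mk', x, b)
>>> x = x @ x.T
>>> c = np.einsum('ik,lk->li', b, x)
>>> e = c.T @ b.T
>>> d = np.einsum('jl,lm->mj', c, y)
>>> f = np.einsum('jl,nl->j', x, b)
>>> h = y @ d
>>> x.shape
(19, 19)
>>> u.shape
(23,)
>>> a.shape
(29, 23)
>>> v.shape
(23,)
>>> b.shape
(5, 19)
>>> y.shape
(5, 7)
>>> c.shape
(19, 5)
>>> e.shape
(5, 5)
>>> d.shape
(7, 19)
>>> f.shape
(19,)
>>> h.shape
(5, 19)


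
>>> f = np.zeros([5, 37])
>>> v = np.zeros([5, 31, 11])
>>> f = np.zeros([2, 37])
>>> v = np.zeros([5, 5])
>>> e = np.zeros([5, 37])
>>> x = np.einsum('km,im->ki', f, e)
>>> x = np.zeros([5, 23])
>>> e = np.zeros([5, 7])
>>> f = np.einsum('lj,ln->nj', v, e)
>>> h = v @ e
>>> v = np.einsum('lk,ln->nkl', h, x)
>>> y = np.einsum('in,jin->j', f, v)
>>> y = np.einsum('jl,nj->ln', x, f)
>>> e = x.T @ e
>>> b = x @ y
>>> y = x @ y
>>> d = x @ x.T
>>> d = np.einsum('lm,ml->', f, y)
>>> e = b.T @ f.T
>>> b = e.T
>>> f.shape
(7, 5)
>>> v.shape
(23, 7, 5)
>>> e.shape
(7, 7)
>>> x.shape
(5, 23)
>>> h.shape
(5, 7)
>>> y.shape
(5, 7)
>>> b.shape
(7, 7)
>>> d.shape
()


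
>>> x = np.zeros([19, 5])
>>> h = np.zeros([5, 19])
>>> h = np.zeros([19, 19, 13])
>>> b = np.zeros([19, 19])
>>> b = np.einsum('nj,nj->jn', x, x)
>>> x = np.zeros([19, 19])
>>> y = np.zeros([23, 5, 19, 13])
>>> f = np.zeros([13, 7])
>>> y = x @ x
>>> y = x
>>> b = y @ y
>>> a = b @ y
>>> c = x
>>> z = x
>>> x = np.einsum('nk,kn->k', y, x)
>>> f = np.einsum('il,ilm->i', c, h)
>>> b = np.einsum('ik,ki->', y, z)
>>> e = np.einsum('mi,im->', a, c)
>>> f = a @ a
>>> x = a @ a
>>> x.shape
(19, 19)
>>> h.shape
(19, 19, 13)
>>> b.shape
()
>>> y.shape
(19, 19)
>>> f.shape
(19, 19)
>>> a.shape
(19, 19)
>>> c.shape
(19, 19)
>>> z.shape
(19, 19)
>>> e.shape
()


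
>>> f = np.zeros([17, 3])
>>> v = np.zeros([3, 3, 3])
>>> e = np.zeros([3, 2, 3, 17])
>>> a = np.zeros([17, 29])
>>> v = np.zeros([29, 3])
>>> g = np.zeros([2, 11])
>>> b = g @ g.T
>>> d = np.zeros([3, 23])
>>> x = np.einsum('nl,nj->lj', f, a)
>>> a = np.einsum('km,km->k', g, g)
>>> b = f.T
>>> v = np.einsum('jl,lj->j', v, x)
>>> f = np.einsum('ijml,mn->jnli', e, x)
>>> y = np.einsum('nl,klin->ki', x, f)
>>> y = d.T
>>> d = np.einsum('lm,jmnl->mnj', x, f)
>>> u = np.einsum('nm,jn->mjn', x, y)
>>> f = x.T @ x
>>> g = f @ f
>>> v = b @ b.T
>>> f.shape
(29, 29)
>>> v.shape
(3, 3)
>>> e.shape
(3, 2, 3, 17)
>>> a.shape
(2,)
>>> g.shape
(29, 29)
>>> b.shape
(3, 17)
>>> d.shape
(29, 17, 2)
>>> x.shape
(3, 29)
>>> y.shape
(23, 3)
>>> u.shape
(29, 23, 3)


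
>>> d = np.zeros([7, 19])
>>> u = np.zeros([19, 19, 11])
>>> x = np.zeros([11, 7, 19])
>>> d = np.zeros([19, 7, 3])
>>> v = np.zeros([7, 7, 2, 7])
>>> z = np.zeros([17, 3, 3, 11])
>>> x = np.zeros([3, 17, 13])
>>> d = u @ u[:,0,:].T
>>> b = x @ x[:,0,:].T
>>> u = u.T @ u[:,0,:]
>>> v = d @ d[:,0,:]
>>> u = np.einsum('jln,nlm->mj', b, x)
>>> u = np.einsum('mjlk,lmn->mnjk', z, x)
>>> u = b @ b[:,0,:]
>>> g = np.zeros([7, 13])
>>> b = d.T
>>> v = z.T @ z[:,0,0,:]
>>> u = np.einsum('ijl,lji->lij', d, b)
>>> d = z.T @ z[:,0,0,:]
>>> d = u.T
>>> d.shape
(19, 19, 19)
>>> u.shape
(19, 19, 19)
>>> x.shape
(3, 17, 13)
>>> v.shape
(11, 3, 3, 11)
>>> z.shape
(17, 3, 3, 11)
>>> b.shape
(19, 19, 19)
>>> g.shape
(7, 13)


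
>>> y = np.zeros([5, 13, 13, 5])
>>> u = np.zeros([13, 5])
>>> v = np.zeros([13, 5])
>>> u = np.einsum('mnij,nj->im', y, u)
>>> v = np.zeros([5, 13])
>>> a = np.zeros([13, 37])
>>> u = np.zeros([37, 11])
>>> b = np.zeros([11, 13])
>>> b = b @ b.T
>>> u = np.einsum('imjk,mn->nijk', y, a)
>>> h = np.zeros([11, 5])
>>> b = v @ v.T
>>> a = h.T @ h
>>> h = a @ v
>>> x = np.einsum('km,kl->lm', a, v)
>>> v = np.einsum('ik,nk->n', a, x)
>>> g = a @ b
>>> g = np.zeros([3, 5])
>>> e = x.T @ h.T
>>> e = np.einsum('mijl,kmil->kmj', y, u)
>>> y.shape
(5, 13, 13, 5)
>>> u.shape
(37, 5, 13, 5)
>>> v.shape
(13,)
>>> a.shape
(5, 5)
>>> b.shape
(5, 5)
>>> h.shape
(5, 13)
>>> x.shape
(13, 5)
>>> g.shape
(3, 5)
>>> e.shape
(37, 5, 13)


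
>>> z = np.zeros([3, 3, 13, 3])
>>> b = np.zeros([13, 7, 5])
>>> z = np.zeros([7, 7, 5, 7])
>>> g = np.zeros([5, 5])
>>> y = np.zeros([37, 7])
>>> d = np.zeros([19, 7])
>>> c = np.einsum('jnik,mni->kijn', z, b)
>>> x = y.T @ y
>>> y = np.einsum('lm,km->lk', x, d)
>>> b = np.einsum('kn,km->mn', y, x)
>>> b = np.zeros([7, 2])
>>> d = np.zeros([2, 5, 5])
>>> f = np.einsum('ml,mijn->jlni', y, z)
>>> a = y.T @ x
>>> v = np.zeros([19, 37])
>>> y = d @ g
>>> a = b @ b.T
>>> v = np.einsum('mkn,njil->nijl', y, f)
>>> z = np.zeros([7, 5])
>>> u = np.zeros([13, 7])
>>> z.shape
(7, 5)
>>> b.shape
(7, 2)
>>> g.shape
(5, 5)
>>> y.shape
(2, 5, 5)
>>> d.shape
(2, 5, 5)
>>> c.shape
(7, 5, 7, 7)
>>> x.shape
(7, 7)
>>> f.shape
(5, 19, 7, 7)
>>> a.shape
(7, 7)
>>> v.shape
(5, 7, 19, 7)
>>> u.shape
(13, 7)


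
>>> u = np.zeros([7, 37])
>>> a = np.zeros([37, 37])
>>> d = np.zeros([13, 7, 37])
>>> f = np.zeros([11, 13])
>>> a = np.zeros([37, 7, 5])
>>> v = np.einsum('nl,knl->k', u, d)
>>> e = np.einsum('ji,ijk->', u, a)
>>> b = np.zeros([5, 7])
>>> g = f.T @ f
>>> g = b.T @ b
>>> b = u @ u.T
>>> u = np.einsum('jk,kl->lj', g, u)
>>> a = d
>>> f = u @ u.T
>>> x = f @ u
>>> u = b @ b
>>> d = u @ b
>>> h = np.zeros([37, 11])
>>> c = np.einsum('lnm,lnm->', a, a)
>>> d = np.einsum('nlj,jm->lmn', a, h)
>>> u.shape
(7, 7)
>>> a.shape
(13, 7, 37)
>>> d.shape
(7, 11, 13)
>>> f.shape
(37, 37)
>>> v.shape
(13,)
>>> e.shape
()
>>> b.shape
(7, 7)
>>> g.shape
(7, 7)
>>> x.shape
(37, 7)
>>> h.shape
(37, 11)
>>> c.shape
()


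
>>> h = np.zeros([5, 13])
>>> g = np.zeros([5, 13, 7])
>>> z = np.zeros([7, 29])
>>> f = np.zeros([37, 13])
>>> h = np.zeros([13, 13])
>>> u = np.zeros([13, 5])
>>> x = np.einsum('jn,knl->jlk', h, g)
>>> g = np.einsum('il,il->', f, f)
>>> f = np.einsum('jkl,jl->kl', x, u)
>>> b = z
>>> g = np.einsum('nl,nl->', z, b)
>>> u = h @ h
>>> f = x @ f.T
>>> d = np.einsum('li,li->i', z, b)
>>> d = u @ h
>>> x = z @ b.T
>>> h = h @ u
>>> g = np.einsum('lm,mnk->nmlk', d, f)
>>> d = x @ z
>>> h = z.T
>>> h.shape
(29, 7)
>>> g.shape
(7, 13, 13, 7)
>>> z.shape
(7, 29)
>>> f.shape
(13, 7, 7)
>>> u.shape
(13, 13)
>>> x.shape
(7, 7)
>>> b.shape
(7, 29)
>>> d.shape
(7, 29)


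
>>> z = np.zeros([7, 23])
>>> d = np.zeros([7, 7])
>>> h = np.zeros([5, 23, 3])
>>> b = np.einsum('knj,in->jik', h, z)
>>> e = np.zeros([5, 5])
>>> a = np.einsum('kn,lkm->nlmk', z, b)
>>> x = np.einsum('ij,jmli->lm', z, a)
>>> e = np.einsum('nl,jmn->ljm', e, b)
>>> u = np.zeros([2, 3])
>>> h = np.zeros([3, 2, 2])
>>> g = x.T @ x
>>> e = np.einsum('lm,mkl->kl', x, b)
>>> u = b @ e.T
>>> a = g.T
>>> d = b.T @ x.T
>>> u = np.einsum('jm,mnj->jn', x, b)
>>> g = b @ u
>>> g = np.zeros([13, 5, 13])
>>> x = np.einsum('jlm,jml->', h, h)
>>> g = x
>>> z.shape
(7, 23)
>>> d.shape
(5, 7, 5)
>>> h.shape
(3, 2, 2)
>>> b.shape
(3, 7, 5)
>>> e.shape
(7, 5)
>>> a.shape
(3, 3)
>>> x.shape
()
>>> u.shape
(5, 7)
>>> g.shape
()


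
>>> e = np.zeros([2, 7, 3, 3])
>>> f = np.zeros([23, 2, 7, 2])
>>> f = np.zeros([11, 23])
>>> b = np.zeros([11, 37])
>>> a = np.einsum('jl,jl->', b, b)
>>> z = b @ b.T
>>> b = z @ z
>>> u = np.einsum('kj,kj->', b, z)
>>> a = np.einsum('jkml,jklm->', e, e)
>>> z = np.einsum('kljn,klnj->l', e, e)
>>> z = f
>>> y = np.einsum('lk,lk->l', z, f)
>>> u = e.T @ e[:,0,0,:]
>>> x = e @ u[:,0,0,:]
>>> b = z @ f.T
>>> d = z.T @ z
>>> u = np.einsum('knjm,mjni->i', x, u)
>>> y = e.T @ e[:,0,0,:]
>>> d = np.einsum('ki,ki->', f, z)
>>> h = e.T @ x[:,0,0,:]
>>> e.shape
(2, 7, 3, 3)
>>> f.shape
(11, 23)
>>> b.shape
(11, 11)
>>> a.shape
()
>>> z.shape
(11, 23)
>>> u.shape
(3,)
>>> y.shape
(3, 3, 7, 3)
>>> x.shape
(2, 7, 3, 3)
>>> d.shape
()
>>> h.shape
(3, 3, 7, 3)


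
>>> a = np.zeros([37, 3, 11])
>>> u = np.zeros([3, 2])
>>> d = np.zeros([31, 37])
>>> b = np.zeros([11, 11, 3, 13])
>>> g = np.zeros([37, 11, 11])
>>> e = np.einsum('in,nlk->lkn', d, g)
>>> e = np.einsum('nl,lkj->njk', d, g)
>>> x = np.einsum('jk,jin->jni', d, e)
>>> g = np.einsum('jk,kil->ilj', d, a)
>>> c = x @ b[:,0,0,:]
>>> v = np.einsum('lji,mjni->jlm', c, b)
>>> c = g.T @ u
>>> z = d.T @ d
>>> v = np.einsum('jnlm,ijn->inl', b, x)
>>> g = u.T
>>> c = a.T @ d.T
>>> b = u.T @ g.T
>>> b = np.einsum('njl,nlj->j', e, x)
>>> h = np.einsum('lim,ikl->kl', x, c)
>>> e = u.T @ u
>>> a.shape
(37, 3, 11)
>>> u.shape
(3, 2)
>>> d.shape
(31, 37)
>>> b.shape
(11,)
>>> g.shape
(2, 3)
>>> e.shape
(2, 2)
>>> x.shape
(31, 11, 11)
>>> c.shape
(11, 3, 31)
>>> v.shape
(31, 11, 3)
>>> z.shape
(37, 37)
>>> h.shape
(3, 31)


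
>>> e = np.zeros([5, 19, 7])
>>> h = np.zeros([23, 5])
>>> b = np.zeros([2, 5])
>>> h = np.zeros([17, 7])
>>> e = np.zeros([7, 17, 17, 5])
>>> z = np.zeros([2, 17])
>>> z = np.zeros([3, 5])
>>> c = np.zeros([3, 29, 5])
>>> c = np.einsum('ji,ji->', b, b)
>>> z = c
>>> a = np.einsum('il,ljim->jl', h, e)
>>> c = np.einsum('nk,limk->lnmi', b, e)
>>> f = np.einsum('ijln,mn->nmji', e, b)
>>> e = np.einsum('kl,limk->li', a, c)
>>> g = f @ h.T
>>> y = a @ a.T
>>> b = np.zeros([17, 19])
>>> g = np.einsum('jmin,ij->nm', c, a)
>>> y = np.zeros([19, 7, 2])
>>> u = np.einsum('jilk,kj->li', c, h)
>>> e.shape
(7, 2)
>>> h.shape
(17, 7)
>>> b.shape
(17, 19)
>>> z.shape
()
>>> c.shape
(7, 2, 17, 17)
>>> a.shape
(17, 7)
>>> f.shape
(5, 2, 17, 7)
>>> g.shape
(17, 2)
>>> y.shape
(19, 7, 2)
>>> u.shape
(17, 2)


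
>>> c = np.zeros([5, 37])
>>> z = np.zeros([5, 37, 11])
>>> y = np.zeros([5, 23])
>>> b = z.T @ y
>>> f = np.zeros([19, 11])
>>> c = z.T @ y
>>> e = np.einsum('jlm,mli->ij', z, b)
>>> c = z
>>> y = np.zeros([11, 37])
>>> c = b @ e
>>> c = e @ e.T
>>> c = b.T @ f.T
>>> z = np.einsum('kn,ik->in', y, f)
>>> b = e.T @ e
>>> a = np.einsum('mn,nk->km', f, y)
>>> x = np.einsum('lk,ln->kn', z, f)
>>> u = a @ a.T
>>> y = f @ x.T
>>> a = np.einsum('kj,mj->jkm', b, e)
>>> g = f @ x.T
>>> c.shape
(23, 37, 19)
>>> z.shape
(19, 37)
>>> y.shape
(19, 37)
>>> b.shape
(5, 5)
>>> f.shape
(19, 11)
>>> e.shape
(23, 5)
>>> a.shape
(5, 5, 23)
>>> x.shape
(37, 11)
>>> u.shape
(37, 37)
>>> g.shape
(19, 37)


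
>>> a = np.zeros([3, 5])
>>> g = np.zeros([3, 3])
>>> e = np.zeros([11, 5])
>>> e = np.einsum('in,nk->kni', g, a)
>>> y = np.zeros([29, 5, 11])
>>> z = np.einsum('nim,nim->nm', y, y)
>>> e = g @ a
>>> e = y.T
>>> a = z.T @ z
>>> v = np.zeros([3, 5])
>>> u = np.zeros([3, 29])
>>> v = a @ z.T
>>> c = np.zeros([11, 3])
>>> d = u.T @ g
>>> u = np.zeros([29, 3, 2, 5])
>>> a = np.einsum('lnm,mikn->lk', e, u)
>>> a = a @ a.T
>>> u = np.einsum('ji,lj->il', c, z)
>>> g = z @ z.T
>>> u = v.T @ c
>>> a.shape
(11, 11)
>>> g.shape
(29, 29)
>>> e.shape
(11, 5, 29)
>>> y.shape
(29, 5, 11)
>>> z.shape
(29, 11)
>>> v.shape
(11, 29)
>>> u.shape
(29, 3)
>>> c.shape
(11, 3)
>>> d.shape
(29, 3)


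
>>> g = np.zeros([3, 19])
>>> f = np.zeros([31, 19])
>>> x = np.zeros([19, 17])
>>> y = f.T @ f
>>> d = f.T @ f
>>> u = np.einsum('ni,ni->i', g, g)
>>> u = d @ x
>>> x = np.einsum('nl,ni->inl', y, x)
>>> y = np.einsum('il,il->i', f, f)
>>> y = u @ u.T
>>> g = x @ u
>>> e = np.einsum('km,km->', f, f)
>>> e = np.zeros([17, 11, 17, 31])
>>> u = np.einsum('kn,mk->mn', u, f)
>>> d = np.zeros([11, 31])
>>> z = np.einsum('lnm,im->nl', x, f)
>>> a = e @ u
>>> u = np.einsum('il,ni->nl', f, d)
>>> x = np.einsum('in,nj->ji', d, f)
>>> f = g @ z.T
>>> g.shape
(17, 19, 17)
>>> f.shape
(17, 19, 19)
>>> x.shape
(19, 11)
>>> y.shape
(19, 19)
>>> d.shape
(11, 31)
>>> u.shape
(11, 19)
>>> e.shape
(17, 11, 17, 31)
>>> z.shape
(19, 17)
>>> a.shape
(17, 11, 17, 17)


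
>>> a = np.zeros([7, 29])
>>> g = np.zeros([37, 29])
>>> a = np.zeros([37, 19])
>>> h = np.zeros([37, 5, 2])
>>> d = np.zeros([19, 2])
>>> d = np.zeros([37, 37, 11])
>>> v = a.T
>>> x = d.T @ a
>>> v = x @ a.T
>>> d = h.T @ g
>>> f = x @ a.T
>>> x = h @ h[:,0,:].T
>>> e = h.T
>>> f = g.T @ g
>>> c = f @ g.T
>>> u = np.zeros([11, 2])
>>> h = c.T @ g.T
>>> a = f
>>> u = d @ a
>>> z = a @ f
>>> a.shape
(29, 29)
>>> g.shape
(37, 29)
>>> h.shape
(37, 37)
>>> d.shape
(2, 5, 29)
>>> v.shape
(11, 37, 37)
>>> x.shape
(37, 5, 37)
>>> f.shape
(29, 29)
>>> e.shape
(2, 5, 37)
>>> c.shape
(29, 37)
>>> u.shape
(2, 5, 29)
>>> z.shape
(29, 29)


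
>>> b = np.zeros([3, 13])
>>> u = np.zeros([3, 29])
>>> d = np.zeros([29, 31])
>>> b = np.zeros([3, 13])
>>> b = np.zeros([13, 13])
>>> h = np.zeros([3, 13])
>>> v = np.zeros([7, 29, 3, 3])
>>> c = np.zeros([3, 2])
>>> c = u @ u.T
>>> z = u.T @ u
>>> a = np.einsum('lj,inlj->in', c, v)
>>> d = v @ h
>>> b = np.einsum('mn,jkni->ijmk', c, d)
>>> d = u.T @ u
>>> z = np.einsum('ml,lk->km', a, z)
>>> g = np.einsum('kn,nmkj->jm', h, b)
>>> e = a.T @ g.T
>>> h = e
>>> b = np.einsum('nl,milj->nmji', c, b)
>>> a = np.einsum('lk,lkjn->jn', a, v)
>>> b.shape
(3, 13, 29, 7)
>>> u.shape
(3, 29)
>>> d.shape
(29, 29)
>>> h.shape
(29, 29)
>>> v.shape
(7, 29, 3, 3)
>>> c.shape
(3, 3)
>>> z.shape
(29, 7)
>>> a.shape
(3, 3)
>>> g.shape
(29, 7)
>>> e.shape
(29, 29)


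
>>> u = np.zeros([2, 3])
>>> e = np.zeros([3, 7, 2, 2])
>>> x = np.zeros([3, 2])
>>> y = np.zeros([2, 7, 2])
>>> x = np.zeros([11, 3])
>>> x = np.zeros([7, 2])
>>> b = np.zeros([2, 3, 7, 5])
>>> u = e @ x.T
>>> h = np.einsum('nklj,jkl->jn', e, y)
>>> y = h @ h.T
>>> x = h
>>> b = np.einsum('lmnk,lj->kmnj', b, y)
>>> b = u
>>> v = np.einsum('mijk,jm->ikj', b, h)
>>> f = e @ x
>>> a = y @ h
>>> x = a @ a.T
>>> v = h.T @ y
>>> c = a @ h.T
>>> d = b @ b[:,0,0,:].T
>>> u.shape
(3, 7, 2, 7)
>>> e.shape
(3, 7, 2, 2)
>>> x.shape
(2, 2)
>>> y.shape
(2, 2)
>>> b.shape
(3, 7, 2, 7)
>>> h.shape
(2, 3)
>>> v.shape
(3, 2)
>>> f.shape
(3, 7, 2, 3)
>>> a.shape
(2, 3)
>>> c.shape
(2, 2)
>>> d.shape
(3, 7, 2, 3)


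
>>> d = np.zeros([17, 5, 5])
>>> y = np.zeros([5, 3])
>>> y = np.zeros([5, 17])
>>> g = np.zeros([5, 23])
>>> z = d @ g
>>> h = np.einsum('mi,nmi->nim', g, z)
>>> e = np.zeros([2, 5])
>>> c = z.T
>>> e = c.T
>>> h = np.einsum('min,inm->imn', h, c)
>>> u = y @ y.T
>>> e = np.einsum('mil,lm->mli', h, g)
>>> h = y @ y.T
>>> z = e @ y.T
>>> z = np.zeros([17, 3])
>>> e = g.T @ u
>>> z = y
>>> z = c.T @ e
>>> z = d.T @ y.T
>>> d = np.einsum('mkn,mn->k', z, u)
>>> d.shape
(5,)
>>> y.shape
(5, 17)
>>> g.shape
(5, 23)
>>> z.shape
(5, 5, 5)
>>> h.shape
(5, 5)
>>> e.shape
(23, 5)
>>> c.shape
(23, 5, 17)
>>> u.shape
(5, 5)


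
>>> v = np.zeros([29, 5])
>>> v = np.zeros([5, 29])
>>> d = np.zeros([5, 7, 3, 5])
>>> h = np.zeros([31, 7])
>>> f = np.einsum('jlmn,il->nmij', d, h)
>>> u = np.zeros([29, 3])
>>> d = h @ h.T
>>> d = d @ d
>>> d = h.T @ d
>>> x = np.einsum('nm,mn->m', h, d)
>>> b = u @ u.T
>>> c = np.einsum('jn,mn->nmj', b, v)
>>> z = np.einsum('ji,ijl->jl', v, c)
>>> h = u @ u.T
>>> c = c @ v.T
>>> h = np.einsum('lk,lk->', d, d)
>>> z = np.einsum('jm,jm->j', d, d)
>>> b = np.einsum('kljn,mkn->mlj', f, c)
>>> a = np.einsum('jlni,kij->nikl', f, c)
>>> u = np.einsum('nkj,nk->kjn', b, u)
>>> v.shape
(5, 29)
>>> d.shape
(7, 31)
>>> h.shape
()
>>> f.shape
(5, 3, 31, 5)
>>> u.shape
(3, 31, 29)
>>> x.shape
(7,)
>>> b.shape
(29, 3, 31)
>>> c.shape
(29, 5, 5)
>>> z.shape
(7,)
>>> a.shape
(31, 5, 29, 3)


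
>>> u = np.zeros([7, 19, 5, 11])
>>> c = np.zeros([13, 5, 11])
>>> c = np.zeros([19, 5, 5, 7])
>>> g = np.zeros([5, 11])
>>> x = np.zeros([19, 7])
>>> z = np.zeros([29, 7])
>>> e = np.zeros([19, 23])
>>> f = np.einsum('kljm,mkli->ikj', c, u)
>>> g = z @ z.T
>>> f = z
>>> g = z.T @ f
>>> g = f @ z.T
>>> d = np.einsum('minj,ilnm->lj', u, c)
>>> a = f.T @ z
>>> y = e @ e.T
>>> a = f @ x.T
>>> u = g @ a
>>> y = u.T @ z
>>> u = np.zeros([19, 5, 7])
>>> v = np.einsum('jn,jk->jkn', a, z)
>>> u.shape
(19, 5, 7)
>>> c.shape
(19, 5, 5, 7)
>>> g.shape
(29, 29)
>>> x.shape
(19, 7)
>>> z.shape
(29, 7)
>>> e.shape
(19, 23)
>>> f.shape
(29, 7)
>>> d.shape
(5, 11)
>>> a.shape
(29, 19)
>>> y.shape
(19, 7)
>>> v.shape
(29, 7, 19)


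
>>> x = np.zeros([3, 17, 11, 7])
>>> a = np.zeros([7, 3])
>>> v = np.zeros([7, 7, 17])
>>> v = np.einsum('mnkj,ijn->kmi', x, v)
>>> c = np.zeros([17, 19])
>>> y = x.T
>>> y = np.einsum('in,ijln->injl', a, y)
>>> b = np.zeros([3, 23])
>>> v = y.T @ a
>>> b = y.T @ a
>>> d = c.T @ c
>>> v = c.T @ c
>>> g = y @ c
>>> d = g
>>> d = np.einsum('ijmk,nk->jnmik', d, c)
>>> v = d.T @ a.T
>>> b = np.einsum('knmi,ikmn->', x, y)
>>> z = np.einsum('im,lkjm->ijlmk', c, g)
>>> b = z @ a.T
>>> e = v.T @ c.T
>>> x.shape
(3, 17, 11, 7)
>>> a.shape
(7, 3)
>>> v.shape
(19, 7, 11, 17, 7)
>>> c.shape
(17, 19)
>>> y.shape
(7, 3, 11, 17)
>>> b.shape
(17, 11, 7, 19, 7)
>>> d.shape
(3, 17, 11, 7, 19)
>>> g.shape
(7, 3, 11, 19)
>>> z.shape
(17, 11, 7, 19, 3)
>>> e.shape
(7, 17, 11, 7, 17)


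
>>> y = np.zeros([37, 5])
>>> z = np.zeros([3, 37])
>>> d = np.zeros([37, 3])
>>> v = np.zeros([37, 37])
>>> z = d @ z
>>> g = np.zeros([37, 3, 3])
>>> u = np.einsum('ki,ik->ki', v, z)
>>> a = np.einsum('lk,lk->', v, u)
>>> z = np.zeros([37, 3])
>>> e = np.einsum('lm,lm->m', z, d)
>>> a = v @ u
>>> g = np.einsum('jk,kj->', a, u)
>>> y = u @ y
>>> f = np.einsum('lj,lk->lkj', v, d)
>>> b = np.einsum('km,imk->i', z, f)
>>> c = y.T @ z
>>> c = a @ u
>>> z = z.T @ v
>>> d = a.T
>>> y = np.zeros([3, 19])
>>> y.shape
(3, 19)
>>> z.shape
(3, 37)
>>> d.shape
(37, 37)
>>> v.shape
(37, 37)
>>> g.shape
()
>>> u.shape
(37, 37)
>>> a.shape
(37, 37)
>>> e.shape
(3,)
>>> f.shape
(37, 3, 37)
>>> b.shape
(37,)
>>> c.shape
(37, 37)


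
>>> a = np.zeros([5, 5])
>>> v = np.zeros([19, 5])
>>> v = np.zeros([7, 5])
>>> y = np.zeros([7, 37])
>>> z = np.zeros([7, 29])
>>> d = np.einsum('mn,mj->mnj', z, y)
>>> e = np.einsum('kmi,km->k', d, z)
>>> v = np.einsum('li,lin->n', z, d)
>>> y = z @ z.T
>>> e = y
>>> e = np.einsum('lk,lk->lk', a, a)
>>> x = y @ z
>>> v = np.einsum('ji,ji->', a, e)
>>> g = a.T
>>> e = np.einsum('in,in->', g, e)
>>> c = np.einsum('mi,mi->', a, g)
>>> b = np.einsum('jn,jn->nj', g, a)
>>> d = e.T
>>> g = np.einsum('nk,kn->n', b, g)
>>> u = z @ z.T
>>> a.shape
(5, 5)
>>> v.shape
()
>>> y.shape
(7, 7)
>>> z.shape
(7, 29)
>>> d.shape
()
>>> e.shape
()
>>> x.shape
(7, 29)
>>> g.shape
(5,)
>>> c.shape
()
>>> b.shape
(5, 5)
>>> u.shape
(7, 7)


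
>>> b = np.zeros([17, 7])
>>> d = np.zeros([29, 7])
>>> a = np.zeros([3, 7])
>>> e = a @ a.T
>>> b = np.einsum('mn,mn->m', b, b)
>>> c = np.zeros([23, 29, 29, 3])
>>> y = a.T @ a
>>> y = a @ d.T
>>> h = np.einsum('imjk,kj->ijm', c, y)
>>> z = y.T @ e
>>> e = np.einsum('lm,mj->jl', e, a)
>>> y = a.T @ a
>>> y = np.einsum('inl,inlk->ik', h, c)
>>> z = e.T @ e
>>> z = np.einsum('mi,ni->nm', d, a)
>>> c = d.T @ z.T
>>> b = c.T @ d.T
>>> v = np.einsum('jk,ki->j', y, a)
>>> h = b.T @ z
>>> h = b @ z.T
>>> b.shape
(3, 29)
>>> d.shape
(29, 7)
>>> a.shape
(3, 7)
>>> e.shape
(7, 3)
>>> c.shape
(7, 3)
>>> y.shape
(23, 3)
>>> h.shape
(3, 3)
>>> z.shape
(3, 29)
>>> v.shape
(23,)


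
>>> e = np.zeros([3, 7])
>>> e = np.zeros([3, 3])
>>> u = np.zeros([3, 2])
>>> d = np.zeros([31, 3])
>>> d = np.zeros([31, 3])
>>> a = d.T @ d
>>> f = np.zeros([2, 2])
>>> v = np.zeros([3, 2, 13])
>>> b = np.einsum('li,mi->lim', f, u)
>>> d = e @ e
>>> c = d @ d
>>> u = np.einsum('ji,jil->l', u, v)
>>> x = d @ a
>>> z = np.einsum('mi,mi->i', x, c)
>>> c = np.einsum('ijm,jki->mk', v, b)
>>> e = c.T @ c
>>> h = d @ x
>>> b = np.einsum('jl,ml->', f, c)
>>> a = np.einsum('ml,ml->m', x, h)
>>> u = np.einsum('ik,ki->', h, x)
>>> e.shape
(2, 2)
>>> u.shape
()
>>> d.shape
(3, 3)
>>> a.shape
(3,)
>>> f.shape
(2, 2)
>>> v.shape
(3, 2, 13)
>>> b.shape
()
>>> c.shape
(13, 2)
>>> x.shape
(3, 3)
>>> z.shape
(3,)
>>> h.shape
(3, 3)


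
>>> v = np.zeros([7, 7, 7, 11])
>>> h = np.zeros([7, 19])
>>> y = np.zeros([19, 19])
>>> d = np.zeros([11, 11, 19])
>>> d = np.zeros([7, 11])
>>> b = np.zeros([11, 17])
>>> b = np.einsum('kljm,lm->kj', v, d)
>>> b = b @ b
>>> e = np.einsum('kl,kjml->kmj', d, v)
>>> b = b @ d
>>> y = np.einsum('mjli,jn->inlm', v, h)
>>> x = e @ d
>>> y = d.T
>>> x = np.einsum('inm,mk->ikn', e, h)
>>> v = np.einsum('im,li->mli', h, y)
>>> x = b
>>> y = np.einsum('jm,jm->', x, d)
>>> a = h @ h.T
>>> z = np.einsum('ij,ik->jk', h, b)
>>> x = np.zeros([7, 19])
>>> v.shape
(19, 11, 7)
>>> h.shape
(7, 19)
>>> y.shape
()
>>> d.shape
(7, 11)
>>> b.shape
(7, 11)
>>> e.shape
(7, 7, 7)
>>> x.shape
(7, 19)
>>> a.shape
(7, 7)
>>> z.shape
(19, 11)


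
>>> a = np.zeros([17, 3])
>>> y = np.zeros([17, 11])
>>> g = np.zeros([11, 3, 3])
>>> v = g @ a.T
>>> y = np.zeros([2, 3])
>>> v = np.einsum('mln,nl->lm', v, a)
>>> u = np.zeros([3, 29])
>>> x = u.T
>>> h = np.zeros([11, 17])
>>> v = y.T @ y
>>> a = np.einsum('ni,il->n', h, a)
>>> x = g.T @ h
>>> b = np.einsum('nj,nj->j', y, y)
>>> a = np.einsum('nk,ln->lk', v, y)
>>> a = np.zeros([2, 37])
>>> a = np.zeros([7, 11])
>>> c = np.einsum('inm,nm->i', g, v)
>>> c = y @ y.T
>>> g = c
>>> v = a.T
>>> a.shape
(7, 11)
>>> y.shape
(2, 3)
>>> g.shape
(2, 2)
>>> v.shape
(11, 7)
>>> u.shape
(3, 29)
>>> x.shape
(3, 3, 17)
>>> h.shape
(11, 17)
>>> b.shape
(3,)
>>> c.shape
(2, 2)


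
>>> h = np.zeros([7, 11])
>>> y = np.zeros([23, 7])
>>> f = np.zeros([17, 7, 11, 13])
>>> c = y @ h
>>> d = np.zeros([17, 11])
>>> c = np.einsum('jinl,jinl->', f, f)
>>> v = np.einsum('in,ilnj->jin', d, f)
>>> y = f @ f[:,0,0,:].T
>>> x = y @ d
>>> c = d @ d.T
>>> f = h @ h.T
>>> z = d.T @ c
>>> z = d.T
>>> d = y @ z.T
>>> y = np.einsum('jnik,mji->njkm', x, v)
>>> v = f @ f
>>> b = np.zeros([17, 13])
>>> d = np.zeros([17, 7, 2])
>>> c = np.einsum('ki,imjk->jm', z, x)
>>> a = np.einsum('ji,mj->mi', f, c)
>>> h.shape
(7, 11)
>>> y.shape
(7, 17, 11, 13)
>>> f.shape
(7, 7)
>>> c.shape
(11, 7)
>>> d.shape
(17, 7, 2)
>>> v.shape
(7, 7)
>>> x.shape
(17, 7, 11, 11)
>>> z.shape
(11, 17)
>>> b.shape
(17, 13)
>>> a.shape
(11, 7)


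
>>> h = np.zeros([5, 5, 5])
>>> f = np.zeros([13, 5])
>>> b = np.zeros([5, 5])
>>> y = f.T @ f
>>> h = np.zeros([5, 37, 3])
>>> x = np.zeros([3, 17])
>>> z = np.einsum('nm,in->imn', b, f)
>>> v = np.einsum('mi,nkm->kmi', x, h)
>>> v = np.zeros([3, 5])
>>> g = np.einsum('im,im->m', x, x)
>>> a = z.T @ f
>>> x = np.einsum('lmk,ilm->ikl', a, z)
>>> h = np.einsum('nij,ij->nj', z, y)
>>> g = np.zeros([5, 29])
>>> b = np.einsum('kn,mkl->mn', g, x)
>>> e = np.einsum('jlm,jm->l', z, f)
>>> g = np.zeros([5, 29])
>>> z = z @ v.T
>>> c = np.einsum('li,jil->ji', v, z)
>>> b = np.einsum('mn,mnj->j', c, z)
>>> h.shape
(13, 5)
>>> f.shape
(13, 5)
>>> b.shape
(3,)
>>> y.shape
(5, 5)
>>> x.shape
(13, 5, 5)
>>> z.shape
(13, 5, 3)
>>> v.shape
(3, 5)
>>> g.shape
(5, 29)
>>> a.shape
(5, 5, 5)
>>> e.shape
(5,)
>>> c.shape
(13, 5)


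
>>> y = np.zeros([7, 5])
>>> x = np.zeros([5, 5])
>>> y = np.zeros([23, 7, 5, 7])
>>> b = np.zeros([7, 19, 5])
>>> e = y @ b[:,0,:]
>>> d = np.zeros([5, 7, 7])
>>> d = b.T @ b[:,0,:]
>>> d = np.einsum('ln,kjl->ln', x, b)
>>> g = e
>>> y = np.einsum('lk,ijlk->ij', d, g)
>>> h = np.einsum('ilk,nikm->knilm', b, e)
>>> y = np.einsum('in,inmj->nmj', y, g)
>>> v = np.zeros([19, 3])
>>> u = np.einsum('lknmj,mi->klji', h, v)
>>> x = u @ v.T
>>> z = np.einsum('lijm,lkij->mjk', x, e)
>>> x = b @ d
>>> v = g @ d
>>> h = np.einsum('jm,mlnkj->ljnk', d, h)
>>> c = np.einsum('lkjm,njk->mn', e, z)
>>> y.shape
(7, 5, 5)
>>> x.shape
(7, 19, 5)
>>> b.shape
(7, 19, 5)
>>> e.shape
(23, 7, 5, 5)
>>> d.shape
(5, 5)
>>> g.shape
(23, 7, 5, 5)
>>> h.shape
(23, 5, 7, 19)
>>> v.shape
(23, 7, 5, 5)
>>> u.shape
(23, 5, 5, 3)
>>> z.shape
(19, 5, 7)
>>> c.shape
(5, 19)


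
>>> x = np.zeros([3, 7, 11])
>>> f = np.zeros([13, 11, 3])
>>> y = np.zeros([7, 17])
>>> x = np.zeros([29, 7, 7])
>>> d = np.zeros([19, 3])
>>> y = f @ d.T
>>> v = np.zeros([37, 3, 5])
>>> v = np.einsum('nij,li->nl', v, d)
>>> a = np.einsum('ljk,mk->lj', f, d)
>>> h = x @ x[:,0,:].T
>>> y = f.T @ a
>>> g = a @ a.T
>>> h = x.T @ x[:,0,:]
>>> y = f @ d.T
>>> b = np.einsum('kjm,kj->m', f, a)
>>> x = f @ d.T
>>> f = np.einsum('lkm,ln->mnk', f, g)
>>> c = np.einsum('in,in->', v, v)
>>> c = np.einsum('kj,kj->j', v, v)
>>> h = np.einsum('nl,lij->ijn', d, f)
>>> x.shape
(13, 11, 19)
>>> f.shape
(3, 13, 11)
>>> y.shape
(13, 11, 19)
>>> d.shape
(19, 3)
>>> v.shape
(37, 19)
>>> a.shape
(13, 11)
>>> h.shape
(13, 11, 19)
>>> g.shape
(13, 13)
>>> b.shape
(3,)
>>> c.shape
(19,)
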